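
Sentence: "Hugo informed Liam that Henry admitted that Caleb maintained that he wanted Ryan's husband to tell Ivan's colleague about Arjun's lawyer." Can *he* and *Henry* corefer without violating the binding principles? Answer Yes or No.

*Henry* is an R-expression; Principle C requires it to be free (not bound by any c-commanding expression).
— he: subject of the clause headed by 'wanted'; the pronoun does not c-command the R-expression — coreference allowed.

Yes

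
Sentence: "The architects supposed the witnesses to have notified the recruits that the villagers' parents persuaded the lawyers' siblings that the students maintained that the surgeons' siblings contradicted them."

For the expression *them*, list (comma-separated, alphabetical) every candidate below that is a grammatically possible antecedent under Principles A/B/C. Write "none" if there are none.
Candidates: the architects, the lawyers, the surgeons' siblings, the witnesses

the architects, the lawyers, the witnesses

*them* is a pronoun; Principle B requires it to be free in its binding domain — the clause headed by 'contradicted'.
— the architects: subject of the matrix clause; c-commands the pronoun but lies outside its binding domain — allowed.
— the lawyers: possessor inside the object DP of the clause headed by 'persuaded'; does not c-command the pronoun — Principle B does not apply; allowed.
— the surgeons' siblings: subject of the clause headed by 'contradicted'; c-commands the pronoun within its binding domain — blocked (Principle B).
— the witnesses: subject of the clause headed by 'notified'; c-commands the pronoun but lies outside its binding domain — allowed.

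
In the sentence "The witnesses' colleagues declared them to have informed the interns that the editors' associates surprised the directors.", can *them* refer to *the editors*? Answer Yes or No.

No

*them* is a pronoun; Principle B requires it to be free in its binding domain — the matrix clause.
— the editors: possessor inside the subject DP of the clause headed by 'surprised'; is c-commanded by the pronoun; coreference would bind this R-expression — blocked (Principle C).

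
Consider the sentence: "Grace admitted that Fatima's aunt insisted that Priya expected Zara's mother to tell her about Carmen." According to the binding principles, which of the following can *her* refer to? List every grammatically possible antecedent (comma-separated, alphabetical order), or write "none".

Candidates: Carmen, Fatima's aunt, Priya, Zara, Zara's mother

Fatima's aunt, Priya, Zara

*her* is a pronoun; Principle B requires it to be free in its binding domain — the clause headed by 'tell'.
— Carmen: second object of the clause headed by 'tell'; is c-commanded by the pronoun; coreference would bind this R-expression — blocked (Principle C).
— Fatima's aunt: subject of the clause headed by 'insisted'; c-commands the pronoun but lies outside its binding domain — allowed.
— Priya: subject of the clause headed by 'expected'; c-commands the pronoun but lies outside its binding domain — allowed.
— Zara: possessor inside the subject DP of the clause headed by 'tell'; does not c-command the pronoun — Principle B does not apply; allowed.
— Zara's mother: subject of the clause headed by 'tell'; c-commands the pronoun within its binding domain — blocked (Principle B).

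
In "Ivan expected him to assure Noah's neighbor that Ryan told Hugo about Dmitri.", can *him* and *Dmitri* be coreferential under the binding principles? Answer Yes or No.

*Dmitri* is an R-expression; Principle C requires it to be free (not bound by any c-commanding expression).
— him: subject of the clause headed by 'assure'; the pronoun c-commands the R-expression — coreference blocked (Principle C).

No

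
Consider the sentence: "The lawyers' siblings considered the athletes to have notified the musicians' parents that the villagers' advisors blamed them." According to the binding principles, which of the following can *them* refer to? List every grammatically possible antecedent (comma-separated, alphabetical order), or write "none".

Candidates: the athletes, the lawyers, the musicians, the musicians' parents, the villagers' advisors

the athletes, the lawyers, the musicians, the musicians' parents

*them* is a pronoun; Principle B requires it to be free in its binding domain — the clause headed by 'blamed'.
— the athletes: subject of the clause headed by 'notified'; c-commands the pronoun but lies outside its binding domain — allowed.
— the lawyers: possessor inside the subject DP of the matrix clause; does not c-command the pronoun — Principle B does not apply; allowed.
— the musicians: possessor inside the object DP of the clause headed by 'notified'; does not c-command the pronoun — Principle B does not apply; allowed.
— the musicians' parents: object of the clause headed by 'notified'; c-commands the pronoun but lies outside its binding domain — allowed.
— the villagers' advisors: subject of the clause headed by 'blamed'; c-commands the pronoun within its binding domain — blocked (Principle B).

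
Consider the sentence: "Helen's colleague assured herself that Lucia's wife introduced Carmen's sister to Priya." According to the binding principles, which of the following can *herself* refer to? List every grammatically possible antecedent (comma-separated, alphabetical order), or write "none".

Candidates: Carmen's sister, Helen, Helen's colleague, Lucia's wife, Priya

Helen's colleague

*herself* is a reflexive; Principle A requires it to be bound within its binding domain — the matrix clause.
— Carmen's sister: object of the clause headed by 'introduced'; does not c-command the reflexive — cannot bind it (Principle A).
— Helen: possessor inside the subject DP of the matrix clause; does not c-command the reflexive — cannot bind it (Principle A).
— Helen's colleague: subject of the matrix clause; c-commands the reflexive within its binding domain — allowed (Principle A).
— Lucia's wife: subject of the clause headed by 'introduced'; does not c-command the reflexive — cannot bind it (Principle A).
— Priya: second object of the clause headed by 'introduced'; does not c-command the reflexive — cannot bind it (Principle A).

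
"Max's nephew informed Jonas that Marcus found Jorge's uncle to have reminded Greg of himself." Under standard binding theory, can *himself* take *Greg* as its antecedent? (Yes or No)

Yes

*himself* is a reflexive; Principle A requires it to be bound within its binding domain — the clause headed by 'reminded'.
— Greg: object of the clause headed by 'reminded'; c-commands the reflexive within its binding domain — allowed (Principle A).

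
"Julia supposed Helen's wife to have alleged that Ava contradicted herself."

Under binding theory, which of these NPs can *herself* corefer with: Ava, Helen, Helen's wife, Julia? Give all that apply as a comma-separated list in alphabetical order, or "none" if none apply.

*herself* is a reflexive; Principle A requires it to be bound within its binding domain — the clause headed by 'contradicted'.
— Ava: subject of the clause headed by 'contradicted'; c-commands the reflexive within its binding domain — allowed (Principle A).
— Helen: possessor inside the subject DP of the clause headed by 'alleged'; does not c-command the reflexive — cannot bind it (Principle A).
— Helen's wife: subject of the clause headed by 'alleged'; c-commands the reflexive but lies outside its binding domain — cannot bind it (Principle A).
— Julia: subject of the matrix clause; c-commands the reflexive but lies outside its binding domain — cannot bind it (Principle A).

Ava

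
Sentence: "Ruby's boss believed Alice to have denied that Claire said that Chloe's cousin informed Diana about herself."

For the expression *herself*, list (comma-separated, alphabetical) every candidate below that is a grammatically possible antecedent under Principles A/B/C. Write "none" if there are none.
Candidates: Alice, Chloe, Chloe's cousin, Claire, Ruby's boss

*herself* is a reflexive; Principle A requires it to be bound within its binding domain — the clause headed by 'informed'.
— Alice: subject of the clause headed by 'denied'; c-commands the reflexive but lies outside its binding domain — cannot bind it (Principle A).
— Chloe: possessor inside the subject DP of the clause headed by 'informed'; does not c-command the reflexive — cannot bind it (Principle A).
— Chloe's cousin: subject of the clause headed by 'informed'; c-commands the reflexive within its binding domain — allowed (Principle A).
— Claire: subject of the clause headed by 'said'; c-commands the reflexive but lies outside its binding domain — cannot bind it (Principle A).
— Ruby's boss: subject of the matrix clause; c-commands the reflexive but lies outside its binding domain — cannot bind it (Principle A).

Chloe's cousin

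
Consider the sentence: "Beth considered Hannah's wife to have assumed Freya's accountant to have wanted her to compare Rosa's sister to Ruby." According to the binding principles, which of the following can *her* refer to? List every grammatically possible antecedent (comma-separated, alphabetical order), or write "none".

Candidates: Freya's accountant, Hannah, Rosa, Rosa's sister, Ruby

Hannah

*her* is a pronoun; Principle B requires it to be free in its binding domain — the clause headed by 'wanted'.
— Freya's accountant: subject of the clause headed by 'wanted'; c-commands the pronoun within its binding domain — blocked (Principle B).
— Hannah: possessor inside the subject DP of the clause headed by 'assumed'; does not c-command the pronoun — Principle B does not apply; allowed.
— Rosa: possessor inside the object DP of the clause headed by 'compare'; is c-commanded by the pronoun; coreference would bind this R-expression — blocked (Principle C).
— Rosa's sister: object of the clause headed by 'compare'; is c-commanded by the pronoun; coreference would bind this R-expression — blocked (Principle C).
— Ruby: second object of the clause headed by 'compare'; is c-commanded by the pronoun; coreference would bind this R-expression — blocked (Principle C).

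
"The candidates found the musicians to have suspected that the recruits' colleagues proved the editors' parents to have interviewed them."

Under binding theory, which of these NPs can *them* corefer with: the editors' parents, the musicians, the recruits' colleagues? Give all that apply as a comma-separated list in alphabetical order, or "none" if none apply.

the musicians, the recruits' colleagues

*them* is a pronoun; Principle B requires it to be free in its binding domain — the clause headed by 'interviewed'.
— the editors' parents: subject of the clause headed by 'interviewed'; c-commands the pronoun within its binding domain — blocked (Principle B).
— the musicians: subject of the clause headed by 'suspected'; c-commands the pronoun but lies outside its binding domain — allowed.
— the recruits' colleagues: subject of the clause headed by 'proved'; c-commands the pronoun but lies outside its binding domain — allowed.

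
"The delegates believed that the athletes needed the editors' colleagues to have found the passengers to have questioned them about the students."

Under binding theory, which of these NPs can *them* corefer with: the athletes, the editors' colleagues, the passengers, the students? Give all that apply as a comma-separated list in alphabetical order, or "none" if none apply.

*them* is a pronoun; Principle B requires it to be free in its binding domain — the clause headed by 'questioned'.
— the athletes: subject of the clause headed by 'needed'; c-commands the pronoun but lies outside its binding domain — allowed.
— the editors' colleagues: subject of the clause headed by 'found'; c-commands the pronoun but lies outside its binding domain — allowed.
— the passengers: subject of the clause headed by 'questioned'; c-commands the pronoun within its binding domain — blocked (Principle B).
— the students: second object of the clause headed by 'questioned'; is c-commanded by the pronoun; coreference would bind this R-expression — blocked (Principle C).

the athletes, the editors' colleagues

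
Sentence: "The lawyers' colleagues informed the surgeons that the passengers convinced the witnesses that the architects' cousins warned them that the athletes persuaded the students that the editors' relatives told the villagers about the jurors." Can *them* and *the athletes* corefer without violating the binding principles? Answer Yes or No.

No

*the athletes* is an R-expression; Principle C requires it to be free (not bound by any c-commanding expression).
— them: object of the clause headed by 'warned'; the pronoun c-commands the R-expression — coreference blocked (Principle C).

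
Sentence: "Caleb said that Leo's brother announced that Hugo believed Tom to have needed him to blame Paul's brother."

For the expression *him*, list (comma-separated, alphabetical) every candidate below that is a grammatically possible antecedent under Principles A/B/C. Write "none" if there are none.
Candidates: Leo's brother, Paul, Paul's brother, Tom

Leo's brother

*him* is a pronoun; Principle B requires it to be free in its binding domain — the clause headed by 'needed'.
— Leo's brother: subject of the clause headed by 'announced'; c-commands the pronoun but lies outside its binding domain — allowed.
— Paul: possessor inside the object DP of the clause headed by 'blame'; is c-commanded by the pronoun; coreference would bind this R-expression — blocked (Principle C).
— Paul's brother: object of the clause headed by 'blame'; is c-commanded by the pronoun; coreference would bind this R-expression — blocked (Principle C).
— Tom: subject of the clause headed by 'needed'; c-commands the pronoun within its binding domain — blocked (Principle B).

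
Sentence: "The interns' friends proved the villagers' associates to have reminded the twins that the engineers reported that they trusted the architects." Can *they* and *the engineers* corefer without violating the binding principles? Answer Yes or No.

*the engineers* is an R-expression; Principle C requires it to be free (not bound by any c-commanding expression).
— they: subject of the clause headed by 'trusted'; the pronoun does not c-command the R-expression — coreference allowed.

Yes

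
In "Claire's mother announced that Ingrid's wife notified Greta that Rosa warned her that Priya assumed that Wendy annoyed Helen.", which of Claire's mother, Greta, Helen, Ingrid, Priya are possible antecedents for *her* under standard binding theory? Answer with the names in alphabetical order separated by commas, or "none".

*her* is a pronoun; Principle B requires it to be free in its binding domain — the clause headed by 'warned'.
— Claire's mother: subject of the matrix clause; c-commands the pronoun but lies outside its binding domain — allowed.
— Greta: object of the clause headed by 'notified'; c-commands the pronoun but lies outside its binding domain — allowed.
— Helen: object of the clause headed by 'annoyed'; is c-commanded by the pronoun; coreference would bind this R-expression — blocked (Principle C).
— Ingrid: possessor inside the subject DP of the clause headed by 'notified'; does not c-command the pronoun — Principle B does not apply; allowed.
— Priya: subject of the clause headed by 'assumed'; is c-commanded by the pronoun; coreference would bind this R-expression — blocked (Principle C).

Claire's mother, Greta, Ingrid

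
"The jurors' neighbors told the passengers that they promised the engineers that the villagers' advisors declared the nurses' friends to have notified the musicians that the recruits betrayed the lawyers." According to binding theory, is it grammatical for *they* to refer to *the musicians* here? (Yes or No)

No

*the musicians* is an R-expression; Principle C requires it to be free (not bound by any c-commanding expression).
— they: subject of the clause headed by 'promised'; the pronoun c-commands the R-expression — coreference blocked (Principle C).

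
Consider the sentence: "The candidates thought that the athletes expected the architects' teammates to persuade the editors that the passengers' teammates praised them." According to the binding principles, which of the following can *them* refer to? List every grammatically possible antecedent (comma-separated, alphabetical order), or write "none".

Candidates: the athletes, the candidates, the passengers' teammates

the athletes, the candidates

*them* is a pronoun; Principle B requires it to be free in its binding domain — the clause headed by 'praised'.
— the athletes: subject of the clause headed by 'expected'; c-commands the pronoun but lies outside its binding domain — allowed.
— the candidates: subject of the matrix clause; c-commands the pronoun but lies outside its binding domain — allowed.
— the passengers' teammates: subject of the clause headed by 'praised'; c-commands the pronoun within its binding domain — blocked (Principle B).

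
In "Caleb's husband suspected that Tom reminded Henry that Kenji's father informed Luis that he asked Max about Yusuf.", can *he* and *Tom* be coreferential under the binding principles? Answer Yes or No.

*Tom* is an R-expression; Principle C requires it to be free (not bound by any c-commanding expression).
— he: subject of the clause headed by 'asked'; the pronoun does not c-command the R-expression — coreference allowed.

Yes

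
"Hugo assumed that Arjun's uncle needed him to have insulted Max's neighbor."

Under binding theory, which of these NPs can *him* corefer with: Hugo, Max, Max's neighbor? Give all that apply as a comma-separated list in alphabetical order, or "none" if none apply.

*him* is a pronoun; Principle B requires it to be free in its binding domain — the clause headed by 'needed'.
— Hugo: subject of the matrix clause; c-commands the pronoun but lies outside its binding domain — allowed.
— Max: possessor inside the object DP of the clause headed by 'insulted'; is c-commanded by the pronoun; coreference would bind this R-expression — blocked (Principle C).
— Max's neighbor: object of the clause headed by 'insulted'; is c-commanded by the pronoun; coreference would bind this R-expression — blocked (Principle C).

Hugo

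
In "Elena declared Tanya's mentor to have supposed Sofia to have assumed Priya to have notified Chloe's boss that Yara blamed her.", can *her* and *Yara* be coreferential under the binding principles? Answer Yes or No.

No

*Yara* is an R-expression; Principle C requires it to be free (not bound by any c-commanding expression).
— her: object of the clause headed by 'blamed'; the R-expression locally c-commands the pronoun — coreference blocked (Principle B on the pronoun).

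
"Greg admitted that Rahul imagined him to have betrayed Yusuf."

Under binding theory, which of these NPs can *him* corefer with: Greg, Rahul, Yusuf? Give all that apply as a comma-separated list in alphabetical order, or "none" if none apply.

Greg

*him* is a pronoun; Principle B requires it to be free in its binding domain — the clause headed by 'imagined'.
— Greg: subject of the matrix clause; c-commands the pronoun but lies outside its binding domain — allowed.
— Rahul: subject of the clause headed by 'imagined'; c-commands the pronoun within its binding domain — blocked (Principle B).
— Yusuf: object of the clause headed by 'betrayed'; is c-commanded by the pronoun; coreference would bind this R-expression — blocked (Principle C).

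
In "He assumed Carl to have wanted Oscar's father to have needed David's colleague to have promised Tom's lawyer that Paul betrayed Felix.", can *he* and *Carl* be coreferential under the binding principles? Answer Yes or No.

No

*Carl* is an R-expression; Principle C requires it to be free (not bound by any c-commanding expression).
— he: subject of the matrix clause; the pronoun c-commands the R-expression — coreference blocked (Principle C).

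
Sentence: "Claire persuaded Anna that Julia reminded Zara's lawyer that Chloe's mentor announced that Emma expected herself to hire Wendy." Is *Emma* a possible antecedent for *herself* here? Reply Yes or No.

*herself* is a reflexive; Principle A requires it to be bound within its binding domain — the clause headed by 'expected'.
— Emma: subject of the clause headed by 'expected'; c-commands the reflexive within its binding domain — allowed (Principle A).

Yes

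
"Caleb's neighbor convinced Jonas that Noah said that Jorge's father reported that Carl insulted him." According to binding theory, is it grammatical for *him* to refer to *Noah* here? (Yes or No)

*Noah* is an R-expression; Principle C requires it to be free (not bound by any c-commanding expression).
— him: object of the clause headed by 'insulted'; the pronoun does not c-command the R-expression — coreference allowed.

Yes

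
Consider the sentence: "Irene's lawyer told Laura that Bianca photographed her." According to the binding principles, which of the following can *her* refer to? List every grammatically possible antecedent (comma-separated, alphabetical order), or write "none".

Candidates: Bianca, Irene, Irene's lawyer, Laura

*her* is a pronoun; Principle B requires it to be free in its binding domain — the clause headed by 'photographed'.
— Bianca: subject of the clause headed by 'photographed'; c-commands the pronoun within its binding domain — blocked (Principle B).
— Irene: possessor inside the subject DP of the matrix clause; does not c-command the pronoun — Principle B does not apply; allowed.
— Irene's lawyer: subject of the matrix clause; c-commands the pronoun but lies outside its binding domain — allowed.
— Laura: object of the matrix clause; c-commands the pronoun but lies outside its binding domain — allowed.

Irene, Irene's lawyer, Laura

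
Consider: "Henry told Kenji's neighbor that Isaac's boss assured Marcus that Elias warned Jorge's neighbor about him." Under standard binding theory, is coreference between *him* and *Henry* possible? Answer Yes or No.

*Henry* is an R-expression; Principle C requires it to be free (not bound by any c-commanding expression).
— him: second object of the clause headed by 'warned'; the pronoun does not c-command the R-expression — coreference allowed.

Yes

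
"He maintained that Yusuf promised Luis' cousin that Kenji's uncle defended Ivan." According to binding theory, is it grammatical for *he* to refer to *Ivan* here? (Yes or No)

No

*Ivan* is an R-expression; Principle C requires it to be free (not bound by any c-commanding expression).
— he: subject of the matrix clause; the pronoun c-commands the R-expression — coreference blocked (Principle C).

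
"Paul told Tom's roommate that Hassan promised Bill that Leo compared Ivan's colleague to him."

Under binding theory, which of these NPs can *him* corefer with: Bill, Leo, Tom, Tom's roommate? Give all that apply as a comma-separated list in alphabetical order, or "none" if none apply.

Bill, Tom, Tom's roommate

*him* is a pronoun; Principle B requires it to be free in its binding domain — the clause headed by 'compared'.
— Bill: object of the clause headed by 'promised'; c-commands the pronoun but lies outside its binding domain — allowed.
— Leo: subject of the clause headed by 'compared'; c-commands the pronoun within its binding domain — blocked (Principle B).
— Tom: possessor inside the object DP of the matrix clause; does not c-command the pronoun — Principle B does not apply; allowed.
— Tom's roommate: object of the matrix clause; c-commands the pronoun but lies outside its binding domain — allowed.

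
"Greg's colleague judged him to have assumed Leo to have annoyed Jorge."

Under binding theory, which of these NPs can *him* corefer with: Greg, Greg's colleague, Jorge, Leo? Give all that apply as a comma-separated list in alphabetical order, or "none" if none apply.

*him* is a pronoun; Principle B requires it to be free in its binding domain — the matrix clause.
— Greg: possessor inside the subject DP of the matrix clause; does not c-command the pronoun — Principle B does not apply; allowed.
— Greg's colleague: subject of the matrix clause; c-commands the pronoun within its binding domain — blocked (Principle B).
— Jorge: object of the clause headed by 'annoyed'; is c-commanded by the pronoun; coreference would bind this R-expression — blocked (Principle C).
— Leo: subject of the clause headed by 'annoyed'; is c-commanded by the pronoun; coreference would bind this R-expression — blocked (Principle C).

Greg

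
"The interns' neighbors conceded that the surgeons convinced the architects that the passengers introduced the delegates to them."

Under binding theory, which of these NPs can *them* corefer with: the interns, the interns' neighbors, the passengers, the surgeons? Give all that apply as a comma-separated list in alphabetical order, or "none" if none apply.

*them* is a pronoun; Principle B requires it to be free in its binding domain — the clause headed by 'introduced'.
— the interns: possessor inside the subject DP of the matrix clause; does not c-command the pronoun — Principle B does not apply; allowed.
— the interns' neighbors: subject of the matrix clause; c-commands the pronoun but lies outside its binding domain — allowed.
— the passengers: subject of the clause headed by 'introduced'; c-commands the pronoun within its binding domain — blocked (Principle B).
— the surgeons: subject of the clause headed by 'convinced'; c-commands the pronoun but lies outside its binding domain — allowed.

the interns, the interns' neighbors, the surgeons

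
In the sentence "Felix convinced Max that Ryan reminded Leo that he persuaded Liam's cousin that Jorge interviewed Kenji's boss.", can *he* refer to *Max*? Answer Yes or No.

Yes

*he* is a pronoun; Principle B requires it to be free in its binding domain — the clause headed by 'persuaded'.
— Max: object of the matrix clause; c-commands the pronoun but lies outside its binding domain — allowed.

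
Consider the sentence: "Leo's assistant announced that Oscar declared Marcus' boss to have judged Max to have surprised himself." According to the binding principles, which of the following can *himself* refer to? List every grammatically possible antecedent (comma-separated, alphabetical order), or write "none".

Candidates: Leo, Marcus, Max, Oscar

*himself* is a reflexive; Principle A requires it to be bound within its binding domain — the clause headed by 'surprised'.
— Leo: possessor inside the subject DP of the matrix clause; does not c-command the reflexive — cannot bind it (Principle A).
— Marcus: possessor inside the subject DP of the clause headed by 'judged'; does not c-command the reflexive — cannot bind it (Principle A).
— Max: subject of the clause headed by 'surprised'; c-commands the reflexive within its binding domain — allowed (Principle A).
— Oscar: subject of the clause headed by 'declared'; c-commands the reflexive but lies outside its binding domain — cannot bind it (Principle A).

Max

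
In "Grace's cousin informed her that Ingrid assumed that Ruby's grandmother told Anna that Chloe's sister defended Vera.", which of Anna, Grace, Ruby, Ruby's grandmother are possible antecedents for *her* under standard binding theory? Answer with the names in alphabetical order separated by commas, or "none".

*her* is a pronoun; Principle B requires it to be free in its binding domain — the matrix clause.
— Anna: object of the clause headed by 'told'; is c-commanded by the pronoun; coreference would bind this R-expression — blocked (Principle C).
— Grace: possessor inside the subject DP of the matrix clause; does not c-command the pronoun — Principle B does not apply; allowed.
— Ruby: possessor inside the subject DP of the clause headed by 'told'; is c-commanded by the pronoun; coreference would bind this R-expression — blocked (Principle C).
— Ruby's grandmother: subject of the clause headed by 'told'; is c-commanded by the pronoun; coreference would bind this R-expression — blocked (Principle C).

Grace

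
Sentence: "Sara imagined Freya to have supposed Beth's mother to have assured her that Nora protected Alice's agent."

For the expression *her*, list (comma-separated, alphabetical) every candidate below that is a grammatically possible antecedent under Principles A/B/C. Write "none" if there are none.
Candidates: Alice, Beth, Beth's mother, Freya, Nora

Beth, Freya

*her* is a pronoun; Principle B requires it to be free in its binding domain — the clause headed by 'assured'.
— Alice: possessor inside the object DP of the clause headed by 'protected'; is c-commanded by the pronoun; coreference would bind this R-expression — blocked (Principle C).
— Beth: possessor inside the subject DP of the clause headed by 'assured'; does not c-command the pronoun — Principle B does not apply; allowed.
— Beth's mother: subject of the clause headed by 'assured'; c-commands the pronoun within its binding domain — blocked (Principle B).
— Freya: subject of the clause headed by 'supposed'; c-commands the pronoun but lies outside its binding domain — allowed.
— Nora: subject of the clause headed by 'protected'; is c-commanded by the pronoun; coreference would bind this R-expression — blocked (Principle C).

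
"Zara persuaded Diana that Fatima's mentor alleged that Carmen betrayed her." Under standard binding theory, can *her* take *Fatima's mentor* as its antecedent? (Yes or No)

*her* is a pronoun; Principle B requires it to be free in its binding domain — the clause headed by 'betrayed'.
— Fatima's mentor: subject of the clause headed by 'alleged'; c-commands the pronoun but lies outside its binding domain — allowed.

Yes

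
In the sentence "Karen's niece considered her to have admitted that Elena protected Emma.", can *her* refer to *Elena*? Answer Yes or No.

No

*her* is a pronoun; Principle B requires it to be free in its binding domain — the matrix clause.
— Elena: subject of the clause headed by 'protected'; is c-commanded by the pronoun; coreference would bind this R-expression — blocked (Principle C).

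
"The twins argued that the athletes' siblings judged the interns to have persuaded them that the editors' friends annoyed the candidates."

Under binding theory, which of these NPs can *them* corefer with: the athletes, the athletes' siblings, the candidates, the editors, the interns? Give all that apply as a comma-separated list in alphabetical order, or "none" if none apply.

*them* is a pronoun; Principle B requires it to be free in its binding domain — the clause headed by 'persuaded'.
— the athletes: possessor inside the subject DP of the clause headed by 'judged'; does not c-command the pronoun — Principle B does not apply; allowed.
— the athletes' siblings: subject of the clause headed by 'judged'; c-commands the pronoun but lies outside its binding domain — allowed.
— the candidates: object of the clause headed by 'annoyed'; is c-commanded by the pronoun; coreference would bind this R-expression — blocked (Principle C).
— the editors: possessor inside the subject DP of the clause headed by 'annoyed'; is c-commanded by the pronoun; coreference would bind this R-expression — blocked (Principle C).
— the interns: subject of the clause headed by 'persuaded'; c-commands the pronoun within its binding domain — blocked (Principle B).

the athletes, the athletes' siblings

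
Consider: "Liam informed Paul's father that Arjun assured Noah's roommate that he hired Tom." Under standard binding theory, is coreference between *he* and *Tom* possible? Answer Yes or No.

*Tom* is an R-expression; Principle C requires it to be free (not bound by any c-commanding expression).
— he: subject of the clause headed by 'hired'; the pronoun c-commands the R-expression — coreference blocked (Principle C).

No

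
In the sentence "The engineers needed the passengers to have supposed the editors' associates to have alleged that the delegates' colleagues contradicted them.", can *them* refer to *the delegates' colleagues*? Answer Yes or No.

No

*them* is a pronoun; Principle B requires it to be free in its binding domain — the clause headed by 'contradicted'.
— the delegates' colleagues: subject of the clause headed by 'contradicted'; c-commands the pronoun within its binding domain — blocked (Principle B).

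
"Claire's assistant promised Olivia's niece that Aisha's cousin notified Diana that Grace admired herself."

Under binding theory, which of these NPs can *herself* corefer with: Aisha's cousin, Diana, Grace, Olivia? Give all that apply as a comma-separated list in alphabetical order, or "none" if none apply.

*herself* is a reflexive; Principle A requires it to be bound within its binding domain — the clause headed by 'admired'.
— Aisha's cousin: subject of the clause headed by 'notified'; c-commands the reflexive but lies outside its binding domain — cannot bind it (Principle A).
— Diana: object of the clause headed by 'notified'; c-commands the reflexive but lies outside its binding domain — cannot bind it (Principle A).
— Grace: subject of the clause headed by 'admired'; c-commands the reflexive within its binding domain — allowed (Principle A).
— Olivia: possessor inside the object DP of the matrix clause; does not c-command the reflexive — cannot bind it (Principle A).

Grace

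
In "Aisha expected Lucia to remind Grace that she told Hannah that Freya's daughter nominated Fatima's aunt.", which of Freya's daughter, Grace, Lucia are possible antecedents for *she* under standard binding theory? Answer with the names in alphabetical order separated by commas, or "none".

Grace, Lucia

*she* is a pronoun; Principle B requires it to be free in its binding domain — the clause headed by 'told'.
— Freya's daughter: subject of the clause headed by 'nominated'; is c-commanded by the pronoun; coreference would bind this R-expression — blocked (Principle C).
— Grace: object of the clause headed by 'remind'; c-commands the pronoun but lies outside its binding domain — allowed.
— Lucia: subject of the clause headed by 'remind'; c-commands the pronoun but lies outside its binding domain — allowed.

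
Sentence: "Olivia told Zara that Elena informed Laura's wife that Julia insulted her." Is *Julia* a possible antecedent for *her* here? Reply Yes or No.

*her* is a pronoun; Principle B requires it to be free in its binding domain — the clause headed by 'insulted'.
— Julia: subject of the clause headed by 'insulted'; c-commands the pronoun within its binding domain — blocked (Principle B).

No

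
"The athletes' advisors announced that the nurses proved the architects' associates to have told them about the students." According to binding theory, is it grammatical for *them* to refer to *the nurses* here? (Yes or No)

Yes

*the nurses* is an R-expression; Principle C requires it to be free (not bound by any c-commanding expression).
— them: object of the clause headed by 'told'; the pronoun does not c-command the R-expression — coreference allowed.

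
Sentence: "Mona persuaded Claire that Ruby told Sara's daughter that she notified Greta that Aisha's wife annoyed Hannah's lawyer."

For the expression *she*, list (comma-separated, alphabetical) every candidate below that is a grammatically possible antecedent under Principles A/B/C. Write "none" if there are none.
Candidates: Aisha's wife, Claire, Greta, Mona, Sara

*she* is a pronoun; Principle B requires it to be free in its binding domain — the clause headed by 'notified'.
— Aisha's wife: subject of the clause headed by 'annoyed'; is c-commanded by the pronoun; coreference would bind this R-expression — blocked (Principle C).
— Claire: object of the matrix clause; c-commands the pronoun but lies outside its binding domain — allowed.
— Greta: object of the clause headed by 'notified'; is c-commanded by the pronoun; coreference would bind this R-expression — blocked (Principle C).
— Mona: subject of the matrix clause; c-commands the pronoun but lies outside its binding domain — allowed.
— Sara: possessor inside the object DP of the clause headed by 'told'; does not c-command the pronoun — Principle B does not apply; allowed.

Claire, Mona, Sara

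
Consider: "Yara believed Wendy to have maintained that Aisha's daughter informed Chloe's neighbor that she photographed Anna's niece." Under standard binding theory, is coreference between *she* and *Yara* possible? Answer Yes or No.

*Yara* is an R-expression; Principle C requires it to be free (not bound by any c-commanding expression).
— she: subject of the clause headed by 'photographed'; the pronoun does not c-command the R-expression — coreference allowed.

Yes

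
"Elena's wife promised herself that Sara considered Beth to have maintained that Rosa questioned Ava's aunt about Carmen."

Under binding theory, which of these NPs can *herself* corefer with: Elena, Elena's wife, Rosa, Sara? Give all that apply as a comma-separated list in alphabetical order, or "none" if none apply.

*herself* is a reflexive; Principle A requires it to be bound within its binding domain — the matrix clause.
— Elena: possessor inside the subject DP of the matrix clause; does not c-command the reflexive — cannot bind it (Principle A).
— Elena's wife: subject of the matrix clause; c-commands the reflexive within its binding domain — allowed (Principle A).
— Rosa: subject of the clause headed by 'questioned'; does not c-command the reflexive — cannot bind it (Principle A).
— Sara: subject of the clause headed by 'considered'; does not c-command the reflexive — cannot bind it (Principle A).

Elena's wife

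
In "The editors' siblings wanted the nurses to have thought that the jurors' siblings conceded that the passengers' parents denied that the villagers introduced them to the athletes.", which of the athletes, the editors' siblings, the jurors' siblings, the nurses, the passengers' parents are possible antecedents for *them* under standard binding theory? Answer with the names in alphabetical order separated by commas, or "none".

the editors' siblings, the jurors' siblings, the nurses, the passengers' parents

*them* is a pronoun; Principle B requires it to be free in its binding domain — the clause headed by 'introduced'.
— the athletes: second object of the clause headed by 'introduced'; is c-commanded by the pronoun; coreference would bind this R-expression — blocked (Principle C).
— the editors' siblings: subject of the matrix clause; c-commands the pronoun but lies outside its binding domain — allowed.
— the jurors' siblings: subject of the clause headed by 'conceded'; c-commands the pronoun but lies outside its binding domain — allowed.
— the nurses: subject of the clause headed by 'thought'; c-commands the pronoun but lies outside its binding domain — allowed.
— the passengers' parents: subject of the clause headed by 'denied'; c-commands the pronoun but lies outside its binding domain — allowed.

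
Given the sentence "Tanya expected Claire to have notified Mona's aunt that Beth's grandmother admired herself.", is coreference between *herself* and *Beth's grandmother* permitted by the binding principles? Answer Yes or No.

Yes

*herself* is a reflexive; Principle A requires it to be bound within its binding domain — the clause headed by 'admired'.
— Beth's grandmother: subject of the clause headed by 'admired'; c-commands the reflexive within its binding domain — allowed (Principle A).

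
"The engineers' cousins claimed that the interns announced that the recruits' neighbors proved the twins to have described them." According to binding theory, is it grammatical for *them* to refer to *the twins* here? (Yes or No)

*the twins* is an R-expression; Principle C requires it to be free (not bound by any c-commanding expression).
— them: object of the clause headed by 'described'; the R-expression locally c-commands the pronoun — coreference blocked (Principle B on the pronoun).

No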